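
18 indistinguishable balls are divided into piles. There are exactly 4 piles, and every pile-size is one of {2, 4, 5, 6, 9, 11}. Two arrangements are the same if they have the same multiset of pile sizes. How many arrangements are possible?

Enumerating:
2+2+5+9
2+4+6+6
2+5+5+6
4+4+4+6
4+4+5+5
That's 5 in total.

5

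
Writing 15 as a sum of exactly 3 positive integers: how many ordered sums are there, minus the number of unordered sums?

72

Ordered (compositions into 3 parts): C(14,2) = 91.
Partitions of 15 into exactly 3 parts: 19.
Difference: 91 − 19 = 72.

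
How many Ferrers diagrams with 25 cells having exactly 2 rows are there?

12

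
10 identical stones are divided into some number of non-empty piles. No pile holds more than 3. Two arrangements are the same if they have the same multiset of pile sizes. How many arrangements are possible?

14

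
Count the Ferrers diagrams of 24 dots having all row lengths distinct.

122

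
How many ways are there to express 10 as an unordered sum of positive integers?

A partial list (first 12 by largest part):
10
1,9
2,8
1,1,8
3,7
1,2,7
1,1,1,7
4,6
1,3,6
2,2,6
1,1,2,6
1,1,1,1,6
…and 30 more, for 42 total.

42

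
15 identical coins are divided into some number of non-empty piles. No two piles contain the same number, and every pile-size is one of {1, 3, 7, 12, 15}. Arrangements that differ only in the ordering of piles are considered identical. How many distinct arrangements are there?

2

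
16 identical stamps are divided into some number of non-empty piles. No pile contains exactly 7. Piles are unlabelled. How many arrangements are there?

There are 201 such partitions.

201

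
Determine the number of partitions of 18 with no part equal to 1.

There are 88 such partitions.

88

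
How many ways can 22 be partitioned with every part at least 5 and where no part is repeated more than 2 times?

17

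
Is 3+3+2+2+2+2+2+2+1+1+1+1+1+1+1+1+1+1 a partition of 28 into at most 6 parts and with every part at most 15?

No

The parts sum to 28, and the condition 'there are at most 6 summands' is violated.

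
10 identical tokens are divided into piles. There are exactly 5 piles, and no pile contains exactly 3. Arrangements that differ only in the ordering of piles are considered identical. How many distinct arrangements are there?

4

Enumerating:
1, 1, 1, 1, 6
1, 1, 1, 2, 5
1, 1, 2, 2, 4
2, 2, 2, 2, 2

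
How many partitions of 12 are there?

77

A full systematic count gives 77.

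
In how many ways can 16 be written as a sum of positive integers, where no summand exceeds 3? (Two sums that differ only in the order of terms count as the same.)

30

A partial list (first 12 by largest part):
3+3+3+3+3+1
3+3+3+3+2+2
3+3+3+3+2+1+1
3+3+3+3+1+1+1+1
3+3+3+2+2+2+1
3+3+3+2+2+1+1+1
3+3+3+2+1+1+1+1+1
3+3+3+1+1+1+1+1+1+1
3+3+2+2+2+2+2
3+3+2+2+2+2+1+1
3+3+2+2+2+1+1+1+1
3+3+2+2+1+1+1+1+1+1
…and 18 more, for 30 total.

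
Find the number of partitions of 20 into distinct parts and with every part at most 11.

39

There are too many to list fully; the first 12 (by largest part) are:
11+9
11+8+1
11+7+2
11+6+3
11+6+2+1
11+5+4
11+5+3+1
11+4+3+2
10+9+1
10+8+2
10+7+3
10+7+2+1
…and 27 more, for 39 total.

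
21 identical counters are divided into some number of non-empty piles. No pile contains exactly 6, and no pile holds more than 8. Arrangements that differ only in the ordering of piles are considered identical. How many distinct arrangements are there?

Systematic enumeration (by largest part, then next-largest, …) yields 379.

379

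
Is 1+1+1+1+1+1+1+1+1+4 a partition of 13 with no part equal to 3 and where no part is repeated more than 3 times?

No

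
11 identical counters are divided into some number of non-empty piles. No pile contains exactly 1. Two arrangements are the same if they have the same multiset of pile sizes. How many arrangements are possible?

14

Enumerating:
11
2+9
3+8
4+7
2+2+7
5+6
2+3+6
2+4+5
3+3+5
2+2+2+5
3+4+4
2+2+3+4
2+3+3+3
2+2+2+2+3
That's 14 in total.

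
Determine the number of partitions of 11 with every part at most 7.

49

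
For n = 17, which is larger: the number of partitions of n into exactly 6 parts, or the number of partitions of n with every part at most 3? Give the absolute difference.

11

Partitions of 17 into exactly 6 parts: 44.
Partitions of 17 with every part at most 3: 33.
|44 − 33| = 11.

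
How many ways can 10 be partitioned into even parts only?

Listing the qualifying partitions of 10:
10
2 + 8
4 + 6
2 + 2 + 6
2 + 4 + 4
2 + 2 + 2 + 4
2 + 2 + 2 + 2 + 2

7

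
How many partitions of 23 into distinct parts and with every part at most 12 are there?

61

A partial list (first 12 by largest part):
12 + 11
12 + 10 + 1
12 + 9 + 2
12 + 8 + 3
12 + 8 + 2 + 1
12 + 7 + 4
12 + 7 + 3 + 1
12 + 6 + 5
12 + 6 + 4 + 1
12 + 6 + 3 + 2
12 + 5 + 4 + 2
12 + 5 + 3 + 2 + 1
…and 49 more, for 61 total.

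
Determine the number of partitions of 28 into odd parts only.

222

There are 222 such partitions.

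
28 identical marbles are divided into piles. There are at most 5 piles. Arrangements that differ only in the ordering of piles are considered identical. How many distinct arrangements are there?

540

There are 540 such partitions.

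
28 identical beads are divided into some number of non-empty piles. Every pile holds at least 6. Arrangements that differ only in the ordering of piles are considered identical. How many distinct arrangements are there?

29

A partial list (first 12 by largest part):
28
22,6
21,7
20,8
19,9
18,10
17,11
16,12
16,6,6
15,13
15,7,6
14,14
…and 17 more, for 29 total.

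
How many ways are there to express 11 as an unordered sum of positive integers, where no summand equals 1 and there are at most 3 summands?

10

The partitions of 11 that satisfy the conditions:
11
2,9
3,8
4,7
2,2,7
5,6
2,3,6
2,4,5
3,3,5
3,4,4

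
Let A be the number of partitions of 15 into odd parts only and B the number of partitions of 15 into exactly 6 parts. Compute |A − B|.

Partitions of 15 into odd parts only: 27.
Partitions of 15 into exactly 6 parts: 26.
|27 − 26| = 1.

1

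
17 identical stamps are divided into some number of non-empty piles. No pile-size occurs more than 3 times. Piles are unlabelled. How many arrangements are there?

166

There are 166 such partitions.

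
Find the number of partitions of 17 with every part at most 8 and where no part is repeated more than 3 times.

There are 112 such partitions.

112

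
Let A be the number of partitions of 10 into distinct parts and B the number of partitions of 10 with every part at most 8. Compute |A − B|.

30

Partitions of 10 into distinct parts: 10.
Partitions of 10 with every part at most 8: 40.
|10 − 40| = 30.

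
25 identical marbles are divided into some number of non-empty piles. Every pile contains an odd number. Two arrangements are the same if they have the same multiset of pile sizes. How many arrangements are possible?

Enumerating by decreasing first part gives 142 partitions in all.

142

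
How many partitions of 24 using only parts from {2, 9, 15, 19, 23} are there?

3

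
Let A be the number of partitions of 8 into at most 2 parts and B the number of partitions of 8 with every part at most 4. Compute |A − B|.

Partitions of 8 into at most 2 parts: 5.
Partitions of 8 with every part at most 4: 15.
|5 − 15| = 10.

10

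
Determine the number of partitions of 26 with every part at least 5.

36

A partial list (first 12 by largest part):
26
5+21
6+20
7+19
8+18
9+17
10+16
5+5+16
11+15
5+6+15
12+14
5+7+14
…and 24 more, for 36 total.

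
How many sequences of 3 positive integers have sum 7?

15

Place 2 bars in the 6 internal gaps of a row of 7 dots: C(6,2) = 15.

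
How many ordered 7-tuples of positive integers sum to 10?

84

Equivalently, choose which 6 of the 9 gaps become plus signs: C(9,6) = 84.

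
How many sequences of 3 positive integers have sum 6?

10

Place 2 bars in the 5 internal gaps of a row of 6 dots: C(5,2) = 10.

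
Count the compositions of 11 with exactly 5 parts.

210

Equivalently, choose which 4 of the 10 gaps become plus signs: C(10,4) = 210.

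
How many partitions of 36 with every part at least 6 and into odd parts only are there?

11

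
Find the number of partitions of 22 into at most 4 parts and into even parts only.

There are too many to list fully; the first 12 (by largest part) are:
22
2,20
4,18
2,2,18
6,16
2,4,16
2,2,2,16
8,14
2,6,14
4,4,14
2,2,4,14
10,12
…and 15 more, for 27 total.

27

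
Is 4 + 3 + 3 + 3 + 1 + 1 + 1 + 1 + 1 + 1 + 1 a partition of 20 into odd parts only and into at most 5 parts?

No

The parts sum to 20, and the condition 'every summand is odd' is violated.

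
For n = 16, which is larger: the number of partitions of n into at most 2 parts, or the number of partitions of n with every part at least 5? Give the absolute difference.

3

Partitions of 16 into at most 2 parts: 9.
Partitions of 16 with every part at least 5: 6.
|9 − 6| = 3.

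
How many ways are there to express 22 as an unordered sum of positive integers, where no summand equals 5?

There are 705 such partitions.

705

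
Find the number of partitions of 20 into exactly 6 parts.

Systematic enumeration (by largest part, then next-largest, …) yields 90.

90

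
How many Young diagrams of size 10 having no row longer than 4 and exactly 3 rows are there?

Enumerating:
2, 4, 4
3, 3, 4
Counting gives 2.

2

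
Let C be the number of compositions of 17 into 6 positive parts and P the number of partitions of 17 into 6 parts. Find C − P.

Ordered (compositions into 6 parts): C(16,5) = 4368.
Unordered (partitions into 6 parts): 44.
Difference: 4368 − 44 = 4324.

4324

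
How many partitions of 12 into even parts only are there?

11

Enumerating:
12
10 + 2
8 + 4
8 + 2 + 2
6 + 6
6 + 4 + 2
6 + 2 + 2 + 2
4 + 4 + 4
4 + 4 + 2 + 2
4 + 2 + 2 + 2 + 2
2 + 2 + 2 + 2 + 2 + 2
Counting gives 11.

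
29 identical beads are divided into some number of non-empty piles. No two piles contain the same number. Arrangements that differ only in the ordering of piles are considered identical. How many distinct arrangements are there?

256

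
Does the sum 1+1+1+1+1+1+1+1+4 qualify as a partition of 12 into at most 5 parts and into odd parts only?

The parts sum to 12, and the condition 'there are at most 5 summands' is violated.

No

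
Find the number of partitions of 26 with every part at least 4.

There are too many to list fully; the first 12 (by largest part) are:
26
22, 4
21, 5
20, 6
19, 7
18, 8
18, 4, 4
17, 9
17, 5, 4
16, 10
16, 6, 4
16, 5, 5
…and 58 more, for 70 total.

70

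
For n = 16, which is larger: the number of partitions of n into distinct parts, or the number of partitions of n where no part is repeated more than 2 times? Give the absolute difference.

Partitions of 16 into distinct parts: 32.
Partitions of 16 where no part is repeated more than 2 times: 89.
|32 − 89| = 57.

57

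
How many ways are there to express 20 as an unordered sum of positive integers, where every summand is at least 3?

There are too many to list fully; the first 12 (by largest part) are:
20
17,3
16,4
15,5
14,6
14,3,3
13,7
13,4,3
12,8
12,5,3
12,4,4
11,9
…and 37 more, for 49 total.

49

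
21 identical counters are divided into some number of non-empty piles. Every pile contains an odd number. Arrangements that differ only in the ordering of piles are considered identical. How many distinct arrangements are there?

76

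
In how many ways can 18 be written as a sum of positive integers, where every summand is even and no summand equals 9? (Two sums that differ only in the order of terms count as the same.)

A partial list (first 12 by largest part):
18
2 + 16
4 + 14
2 + 2 + 14
6 + 12
2 + 4 + 12
2 + 2 + 2 + 12
8 + 10
2 + 6 + 10
4 + 4 + 10
2 + 2 + 4 + 10
2 + 2 + 2 + 2 + 10
…and 18 more, for 30 total.

30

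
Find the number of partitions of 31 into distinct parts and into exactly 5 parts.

Enumerating by decreasing first part gives 101 partitions in all.

101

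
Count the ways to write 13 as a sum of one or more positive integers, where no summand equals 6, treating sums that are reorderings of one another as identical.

Enumerating by decreasing first part gives 86 partitions in all.

86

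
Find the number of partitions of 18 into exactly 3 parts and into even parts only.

They are:
14+2+2
12+4+2
10+6+2
10+4+4
8+8+2
8+6+4
6+6+6

7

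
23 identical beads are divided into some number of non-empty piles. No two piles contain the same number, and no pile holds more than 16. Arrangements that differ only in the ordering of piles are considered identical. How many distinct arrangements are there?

There are 90 such partitions.

90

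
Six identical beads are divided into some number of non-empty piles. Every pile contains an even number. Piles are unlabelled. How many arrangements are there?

3

They are:
6
4 + 2
2 + 2 + 2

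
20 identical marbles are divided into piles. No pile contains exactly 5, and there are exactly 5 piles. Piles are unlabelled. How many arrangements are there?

57

A partial list (first 12 by largest part):
1,1,1,1,16
1,1,1,2,15
1,1,1,3,14
1,1,2,2,14
1,1,1,4,13
1,1,2,3,13
1,2,2,2,13
1,1,2,4,12
1,1,3,3,12
1,2,2,3,12
2,2,2,2,12
1,1,1,6,11
…and 45 more, for 57 total.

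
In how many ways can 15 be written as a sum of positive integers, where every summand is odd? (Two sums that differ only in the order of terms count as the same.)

27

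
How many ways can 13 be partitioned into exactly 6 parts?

14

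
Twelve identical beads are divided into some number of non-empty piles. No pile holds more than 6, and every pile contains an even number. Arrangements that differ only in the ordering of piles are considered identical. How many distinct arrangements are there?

7

Enumerating:
6 + 6
2 + 4 + 6
2 + 2 + 2 + 6
4 + 4 + 4
2 + 2 + 4 + 4
2 + 2 + 2 + 2 + 4
2 + 2 + 2 + 2 + 2 + 2
That's 7 in total.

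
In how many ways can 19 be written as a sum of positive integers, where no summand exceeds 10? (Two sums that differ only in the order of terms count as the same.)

Counting exhaustively, 423 partitions satisfy the conditions.

423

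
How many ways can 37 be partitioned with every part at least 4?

427

Direct enumeration gives 427 partitions.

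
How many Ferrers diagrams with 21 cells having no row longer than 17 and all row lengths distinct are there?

Enumerating by decreasing first part gives 71 partitions in all.

71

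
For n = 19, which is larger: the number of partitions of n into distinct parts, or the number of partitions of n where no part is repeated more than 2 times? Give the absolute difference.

Partitions of 19 into distinct parts: 54.
Partitions of 19 where no part is repeated more than 2 times: 163.
|54 − 163| = 109.

109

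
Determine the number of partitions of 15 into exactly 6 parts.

26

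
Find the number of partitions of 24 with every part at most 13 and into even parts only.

58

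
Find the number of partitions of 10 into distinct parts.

10

They are:
10
9, 1
8, 2
7, 3
7, 2, 1
6, 4
6, 3, 1
5, 4, 1
5, 3, 2
4, 3, 2, 1
Counting gives 10.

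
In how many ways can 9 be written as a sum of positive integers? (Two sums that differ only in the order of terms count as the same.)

30

A partial list (first 12 by largest part):
9
8 + 1
7 + 2
7 + 1 + 1
6 + 3
6 + 2 + 1
6 + 1 + 1 + 1
5 + 4
5 + 3 + 1
5 + 2 + 2
5 + 2 + 1 + 1
5 + 1 + 1 + 1 + 1
…and 18 more, for 30 total.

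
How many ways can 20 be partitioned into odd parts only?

64

A partial list (first 12 by largest part):
19 + 1
17 + 3
17 + 1 + 1 + 1
15 + 5
15 + 3 + 1 + 1
15 + 1 + 1 + 1 + 1 + 1
13 + 7
13 + 5 + 1 + 1
13 + 3 + 3 + 1
13 + 3 + 1 + 1 + 1 + 1
13 + 1 + 1 + 1 + 1 + 1 + 1 + 1
11 + 9
…and 52 more, for 64 total.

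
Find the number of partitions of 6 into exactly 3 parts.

Listing the qualifying partitions of 6:
4, 1, 1
3, 2, 1
2, 2, 2
Counting gives 3.

3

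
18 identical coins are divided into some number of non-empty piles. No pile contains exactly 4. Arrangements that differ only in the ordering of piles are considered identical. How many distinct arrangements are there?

Counting exhaustively, 250 partitions satisfy the conditions.

250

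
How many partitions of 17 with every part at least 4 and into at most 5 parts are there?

12

Listing the qualifying partitions of 17:
17
13, 4
12, 5
11, 6
10, 7
9, 8
9, 4, 4
8, 5, 4
7, 6, 4
7, 5, 5
6, 6, 5
5, 4, 4, 4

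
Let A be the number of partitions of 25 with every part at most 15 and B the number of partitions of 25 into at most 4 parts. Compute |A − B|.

1676

Partitions of 25 with every part at most 15: 1861.
Partitions of 25 into at most 4 parts: 185.
|1861 − 185| = 1676.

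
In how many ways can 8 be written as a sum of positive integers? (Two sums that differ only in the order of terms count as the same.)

Enumerating:
8
7, 1
6, 2
6, 1, 1
5, 3
5, 2, 1
5, 1, 1, 1
4, 4
4, 3, 1
4, 2, 2
4, 2, 1, 1
4, 1, 1, 1, 1
3, 3, 2
3, 3, 1, 1
3, 2, 2, 1
3, 2, 1, 1, 1
3, 1, 1, 1, 1, 1
2, 2, 2, 2
2, 2, 2, 1, 1
2, 2, 1, 1, 1, 1
2, 1, 1, 1, 1, 1, 1
1, 1, 1, 1, 1, 1, 1, 1
Counting gives 22.

22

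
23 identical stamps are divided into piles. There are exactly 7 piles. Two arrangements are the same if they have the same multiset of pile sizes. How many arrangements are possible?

Enumerating by decreasing first part gives 164 partitions in all.

164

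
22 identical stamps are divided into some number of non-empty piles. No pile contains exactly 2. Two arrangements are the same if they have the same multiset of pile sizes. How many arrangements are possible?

375

Counting exhaustively, 375 partitions satisfy the conditions.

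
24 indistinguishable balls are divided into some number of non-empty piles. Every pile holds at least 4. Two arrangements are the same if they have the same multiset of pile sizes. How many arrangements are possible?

50

There are too many to list fully; the first 12 (by largest part) are:
24
20 + 4
19 + 5
18 + 6
17 + 7
16 + 8
16 + 4 + 4
15 + 9
15 + 5 + 4
14 + 10
14 + 6 + 4
14 + 5 + 5
…and 38 more, for 50 total.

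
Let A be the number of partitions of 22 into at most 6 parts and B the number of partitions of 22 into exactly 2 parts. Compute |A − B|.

Partitions of 22 into at most 6 parts: 391.
Partitions of 22 into exactly 2 parts: 11.
|391 − 11| = 380.

380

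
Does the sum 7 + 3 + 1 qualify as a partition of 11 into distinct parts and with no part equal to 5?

Yes

The parts sum to 11, and the condition 'all summands are distinct' holds; the condition 'no summand equals 5' holds.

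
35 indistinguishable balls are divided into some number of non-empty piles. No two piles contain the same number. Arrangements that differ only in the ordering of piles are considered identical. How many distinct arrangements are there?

585

Counting exhaustively, 585 partitions satisfy the conditions.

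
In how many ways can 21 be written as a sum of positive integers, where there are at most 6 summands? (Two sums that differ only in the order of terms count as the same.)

Systematic enumeration (by largest part, then next-largest, …) yields 331.

331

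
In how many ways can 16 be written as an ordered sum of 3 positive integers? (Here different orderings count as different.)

105

By stars and bars with positive parts, the count is C(15,2) = 105.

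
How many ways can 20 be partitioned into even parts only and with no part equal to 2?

The partitions of 20 that satisfy the conditions:
20
16 + 4
14 + 6
12 + 8
12 + 4 + 4
10 + 10
10 + 6 + 4
8 + 8 + 4
8 + 6 + 6
8 + 4 + 4 + 4
6 + 6 + 4 + 4
4 + 4 + 4 + 4 + 4
Counting gives 12.

12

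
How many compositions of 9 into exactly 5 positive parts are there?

A composition of 9 into 5 positive parts is chosen by placing 4 dividers among the 8 gaps between 9 units: C(8,4) = 70.

70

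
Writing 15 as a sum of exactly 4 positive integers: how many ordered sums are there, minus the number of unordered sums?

337

Ordered (compositions into 4 parts): C(14,3) = 364.
Unordered (partitions into 4 parts): 27.
Difference: 364 − 27 = 337.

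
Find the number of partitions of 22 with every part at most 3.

There are too many to list fully; the first 12 (by largest part) are:
3,3,3,3,3,3,3,1
3,3,3,3,3,3,2,2
3,3,3,3,3,3,2,1,1
3,3,3,3,3,3,1,1,1,1
3,3,3,3,3,2,2,2,1
3,3,3,3,3,2,2,1,1,1
3,3,3,3,3,2,1,1,1,1,1
3,3,3,3,3,1,1,1,1,1,1,1
3,3,3,3,2,2,2,2,2
3,3,3,3,2,2,2,2,1,1
3,3,3,3,2,2,2,1,1,1,1
3,3,3,3,2,2,1,1,1,1,1,1
…and 40 more, for 52 total.

52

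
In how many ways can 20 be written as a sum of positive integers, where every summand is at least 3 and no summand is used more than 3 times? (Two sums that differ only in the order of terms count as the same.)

A partial list (first 12 by largest part):
20
3 + 17
4 + 16
5 + 15
6 + 14
3 + 3 + 14
7 + 13
3 + 4 + 13
8 + 12
3 + 5 + 12
4 + 4 + 12
9 + 11
…and 32 more, for 44 total.

44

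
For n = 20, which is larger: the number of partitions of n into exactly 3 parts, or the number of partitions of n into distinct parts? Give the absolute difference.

31

Partitions of 20 into exactly 3 parts: 33.
Partitions of 20 into distinct parts: 64.
|33 − 64| = 31.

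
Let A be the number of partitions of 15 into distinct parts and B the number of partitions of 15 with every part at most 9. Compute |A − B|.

130

Partitions of 15 into distinct parts: 27.
Partitions of 15 with every part at most 9: 157.
|27 − 157| = 130.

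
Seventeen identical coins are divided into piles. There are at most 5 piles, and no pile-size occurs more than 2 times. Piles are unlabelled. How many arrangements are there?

95

A full systematic count gives 95.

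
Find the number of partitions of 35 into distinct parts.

585

There are 585 such partitions.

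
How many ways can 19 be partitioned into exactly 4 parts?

54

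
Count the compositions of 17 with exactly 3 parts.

By stars and bars with positive parts, the count is C(16,2) = 120.

120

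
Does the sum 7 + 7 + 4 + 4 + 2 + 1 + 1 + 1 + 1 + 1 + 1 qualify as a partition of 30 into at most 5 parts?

The parts sum to 30, and the condition 'there are at most 5 summands' is violated.

No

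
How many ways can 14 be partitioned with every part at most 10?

128

Enumerating by decreasing first part gives 128 partitions in all.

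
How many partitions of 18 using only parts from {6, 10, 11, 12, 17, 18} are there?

The partitions of 18 that satisfy the conditions:
18
12+6
6+6+6

3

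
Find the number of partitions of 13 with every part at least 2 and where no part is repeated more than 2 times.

18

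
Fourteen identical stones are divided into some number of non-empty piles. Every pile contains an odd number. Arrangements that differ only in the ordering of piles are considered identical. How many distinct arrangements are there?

22

The partitions of 14 that satisfy the conditions:
13 + 1
11 + 3
11 + 1 + 1 + 1
9 + 5
9 + 3 + 1 + 1
9 + 1 + 1 + 1 + 1 + 1
7 + 7
7 + 5 + 1 + 1
7 + 3 + 3 + 1
7 + 3 + 1 + 1 + 1 + 1
7 + 1 + 1 + 1 + 1 + 1 + 1 + 1
5 + 5 + 3 + 1
5 + 5 + 1 + 1 + 1 + 1
5 + 3 + 3 + 3
5 + 3 + 3 + 1 + 1 + 1
5 + 3 + 1 + 1 + 1 + 1 + 1 + 1
5 + 1 + 1 + 1 + 1 + 1 + 1 + 1 + 1 + 1
3 + 3 + 3 + 3 + 1 + 1
3 + 3 + 3 + 1 + 1 + 1 + 1 + 1
3 + 3 + 1 + 1 + 1 + 1 + 1 + 1 + 1 + 1
3 + 1 + 1 + 1 + 1 + 1 + 1 + 1 + 1 + 1 + 1 + 1
1 + 1 + 1 + 1 + 1 + 1 + 1 + 1 + 1 + 1 + 1 + 1 + 1 + 1
Counting gives 22.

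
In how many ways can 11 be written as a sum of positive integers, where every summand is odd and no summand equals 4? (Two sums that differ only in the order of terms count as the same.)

Listing the qualifying partitions of 11:
11
9 + 1 + 1
7 + 3 + 1
7 + 1 + 1 + 1 + 1
5 + 5 + 1
5 + 3 + 3
5 + 3 + 1 + 1 + 1
5 + 1 + 1 + 1 + 1 + 1 + 1
3 + 3 + 3 + 1 + 1
3 + 3 + 1 + 1 + 1 + 1 + 1
3 + 1 + 1 + 1 + 1 + 1 + 1 + 1 + 1
1 + 1 + 1 + 1 + 1 + 1 + 1 + 1 + 1 + 1 + 1
That's 12 in total.

12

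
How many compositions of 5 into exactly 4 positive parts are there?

4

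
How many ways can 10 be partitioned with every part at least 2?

Enumerating:
10
8, 2
7, 3
6, 4
6, 2, 2
5, 5
5, 3, 2
4, 4, 2
4, 3, 3
4, 2, 2, 2
3, 3, 2, 2
2, 2, 2, 2, 2
That's 12 in total.

12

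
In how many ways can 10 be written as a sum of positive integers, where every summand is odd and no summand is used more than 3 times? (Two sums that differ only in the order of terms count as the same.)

6

The partitions of 10 that satisfy the conditions:
9, 1
7, 3
7, 1, 1, 1
5, 5
5, 3, 1, 1
3, 3, 3, 1
Counting gives 6.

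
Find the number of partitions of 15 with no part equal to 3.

99

Counting exhaustively, 99 partitions satisfy the conditions.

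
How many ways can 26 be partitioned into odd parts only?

Counting exhaustively, 165 partitions satisfy the conditions.

165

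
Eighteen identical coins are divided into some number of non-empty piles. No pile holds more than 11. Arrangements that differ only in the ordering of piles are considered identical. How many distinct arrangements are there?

There are 355 such partitions.

355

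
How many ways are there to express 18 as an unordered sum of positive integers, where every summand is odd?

A partial list (first 12 by largest part):
17+1
15+3
15+1+1+1
13+5
13+3+1+1
13+1+1+1+1+1
11+7
11+5+1+1
11+3+3+1
11+3+1+1+1+1
11+1+1+1+1+1+1+1
9+9
…and 34 more, for 46 total.

46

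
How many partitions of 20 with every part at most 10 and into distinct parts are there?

A partial list (first 12 by largest part):
10,9,1
10,8,2
10,7,3
10,7,2,1
10,6,4
10,6,3,1
10,5,4,1
10,5,3,2
10,4,3,2,1
9,8,3
9,8,2,1
9,7,4
…and 19 more, for 31 total.

31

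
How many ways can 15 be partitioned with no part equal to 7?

Direct enumeration gives 154 partitions.

154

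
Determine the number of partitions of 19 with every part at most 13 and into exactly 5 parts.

68

There are too many to list fully; the first 12 (by largest part) are:
13+3+1+1+1
13+2+2+1+1
12+4+1+1+1
12+3+2+1+1
12+2+2+2+1
11+5+1+1+1
11+4+2+1+1
11+3+3+1+1
11+3+2+2+1
11+2+2+2+2
10+6+1+1+1
10+5+2+1+1
…and 56 more, for 68 total.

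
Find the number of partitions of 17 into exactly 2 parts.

Listing the qualifying partitions of 17:
16, 1
15, 2
14, 3
13, 4
12, 5
11, 6
10, 7
9, 8

8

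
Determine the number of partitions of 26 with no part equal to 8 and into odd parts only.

Direct enumeration gives 165 partitions.

165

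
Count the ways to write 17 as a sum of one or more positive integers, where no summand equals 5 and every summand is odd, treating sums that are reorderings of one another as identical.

They are:
17
15 + 1 + 1
13 + 3 + 1
13 + 1 + 1 + 1 + 1
11 + 3 + 3
11 + 3 + 1 + 1 + 1
11 + 1 + 1 + 1 + 1 + 1 + 1
9 + 7 + 1
9 + 3 + 3 + 1 + 1
9 + 3 + 1 + 1 + 1 + 1 + 1
9 + 1 + 1 + 1 + 1 + 1 + 1 + 1 + 1
7 + 7 + 3
7 + 7 + 1 + 1 + 1
7 + 3 + 3 + 3 + 1
7 + 3 + 3 + 1 + 1 + 1 + 1
7 + 3 + 1 + 1 + 1 + 1 + 1 + 1 + 1
7 + 1 + 1 + 1 + 1 + 1 + 1 + 1 + 1 + 1 + 1
3 + 3 + 3 + 3 + 3 + 1 + 1
3 + 3 + 3 + 3 + 1 + 1 + 1 + 1 + 1
3 + 3 + 3 + 1 + 1 + 1 + 1 + 1 + 1 + 1 + 1
3 + 3 + 1 + 1 + 1 + 1 + 1 + 1 + 1 + 1 + 1 + 1 + 1
3 + 1 + 1 + 1 + 1 + 1 + 1 + 1 + 1 + 1 + 1 + 1 + 1 + 1 + 1
1 + 1 + 1 + 1 + 1 + 1 + 1 + 1 + 1 + 1 + 1 + 1 + 1 + 1 + 1 + 1 + 1
That's 23 in total.

23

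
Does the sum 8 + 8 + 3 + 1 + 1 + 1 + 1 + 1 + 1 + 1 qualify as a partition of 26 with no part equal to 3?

No

The parts sum to 26, and the condition 'no summand equals 3' is violated.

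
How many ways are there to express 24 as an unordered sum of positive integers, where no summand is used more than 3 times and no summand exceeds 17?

Enumerating by decreasing first part gives 696 partitions in all.

696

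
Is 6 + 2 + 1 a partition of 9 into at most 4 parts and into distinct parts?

Yes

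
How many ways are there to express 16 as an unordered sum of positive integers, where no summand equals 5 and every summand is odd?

The partitions of 16 that satisfy the conditions:
15+1
13+3
13+1+1+1
11+3+1+1
11+1+1+1+1+1
9+7
9+3+3+1
9+3+1+1+1+1
9+1+1+1+1+1+1+1
7+7+1+1
7+3+3+3
7+3+3+1+1+1
7+3+1+1+1+1+1+1
7+1+1+1+1+1+1+1+1+1
3+3+3+3+3+1
3+3+3+3+1+1+1+1
3+3+3+1+1+1+1+1+1+1
3+3+1+1+1+1+1+1+1+1+1+1
3+1+1+1+1+1+1+1+1+1+1+1+1+1
1+1+1+1+1+1+1+1+1+1+1+1+1+1+1+1
Counting gives 20.

20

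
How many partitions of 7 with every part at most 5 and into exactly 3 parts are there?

Listing the qualifying partitions of 7:
5+1+1
4+2+1
3+3+1
3+2+2

4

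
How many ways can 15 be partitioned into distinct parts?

27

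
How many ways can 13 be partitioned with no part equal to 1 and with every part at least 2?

24

Enumerating:
13
11 + 2
10 + 3
9 + 4
9 + 2 + 2
8 + 5
8 + 3 + 2
7 + 6
7 + 4 + 2
7 + 3 + 3
7 + 2 + 2 + 2
6 + 5 + 2
6 + 4 + 3
6 + 3 + 2 + 2
5 + 5 + 3
5 + 4 + 4
5 + 4 + 2 + 2
5 + 3 + 3 + 2
5 + 2 + 2 + 2 + 2
4 + 4 + 3 + 2
4 + 3 + 3 + 3
4 + 3 + 2 + 2 + 2
3 + 3 + 3 + 2 + 2
3 + 2 + 2 + 2 + 2 + 2
Counting gives 24.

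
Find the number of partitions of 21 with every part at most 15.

Direct enumeration gives 773 partitions.

773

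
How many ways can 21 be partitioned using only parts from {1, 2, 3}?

There are too many to list fully; the first 12 (by largest part) are:
3,3,3,3,3,3,3
3,3,3,3,3,3,2,1
3,3,3,3,3,3,1,1,1
3,3,3,3,3,2,2,2
3,3,3,3,3,2,2,1,1
3,3,3,3,3,2,1,1,1,1
3,3,3,3,3,1,1,1,1,1,1
3,3,3,3,2,2,2,2,1
3,3,3,3,2,2,2,1,1,1
3,3,3,3,2,2,1,1,1,1,1
3,3,3,3,2,1,1,1,1,1,1,1
3,3,3,3,1,1,1,1,1,1,1,1,1
…and 36 more, for 48 total.

48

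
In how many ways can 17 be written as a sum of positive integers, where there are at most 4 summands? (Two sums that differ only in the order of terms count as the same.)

Enumerating by decreasing first part gives 72 partitions in all.

72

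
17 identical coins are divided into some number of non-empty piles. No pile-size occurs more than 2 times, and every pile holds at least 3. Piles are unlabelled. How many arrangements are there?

Listing the qualifying partitions of 17:
17
14+3
13+4
12+5
11+6
11+3+3
10+7
10+4+3
9+8
9+5+3
9+4+4
8+6+3
8+5+4
7+7+3
7+6+4
7+5+5
7+4+3+3
6+6+5
6+5+3+3
6+4+4+3
5+5+4+3

21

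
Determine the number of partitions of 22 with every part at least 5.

They are:
22
5+17
6+16
7+15
8+14
9+13
10+12
5+5+12
11+11
5+6+11
5+7+10
6+6+10
5+8+9
6+7+9
6+8+8
7+7+8
5+5+5+7
5+5+6+6

18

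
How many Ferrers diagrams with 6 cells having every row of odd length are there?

4

They are:
5 + 1
3 + 3
3 + 1 + 1 + 1
1 + 1 + 1 + 1 + 1 + 1
That's 4 in total.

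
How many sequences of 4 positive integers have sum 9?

By stars and bars with positive parts, the count is C(8,3) = 56.

56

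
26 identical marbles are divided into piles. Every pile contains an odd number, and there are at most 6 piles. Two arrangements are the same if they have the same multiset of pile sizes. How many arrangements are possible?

A partial list (first 12 by largest part):
25+1
23+3
23+1+1+1
21+5
21+3+1+1
21+1+1+1+1+1
19+7
19+5+1+1
19+3+3+1
19+3+1+1+1+1
17+9
17+7+1+1
…and 57 more, for 69 total.

69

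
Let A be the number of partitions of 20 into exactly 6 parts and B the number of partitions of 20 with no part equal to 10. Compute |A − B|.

495

Partitions of 20 into exactly 6 parts: 90.
Partitions of 20 with no part equal to 10: 585.
|90 − 585| = 495.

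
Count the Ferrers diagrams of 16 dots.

231

Systematic enumeration (by largest part, then next-largest, …) yields 231.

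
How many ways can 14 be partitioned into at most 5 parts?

There are too many to list fully; the first 12 (by largest part) are:
14
13+1
12+2
12+1+1
11+3
11+2+1
11+1+1+1
10+4
10+3+1
10+2+2
10+2+1+1
10+1+1+1+1
…and 58 more, for 70 total.

70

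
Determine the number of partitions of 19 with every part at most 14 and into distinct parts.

There are too many to list fully; the first 12 (by largest part) are:
14, 5
14, 4, 1
14, 3, 2
13, 6
13, 5, 1
13, 4, 2
13, 3, 2, 1
12, 7
12, 6, 1
12, 5, 2
12, 4, 3
12, 4, 2, 1
…and 35 more, for 47 total.

47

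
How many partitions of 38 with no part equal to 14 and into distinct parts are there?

There are 752 such partitions.

752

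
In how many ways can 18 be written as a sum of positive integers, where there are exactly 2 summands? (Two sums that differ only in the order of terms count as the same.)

The partitions of 18 that satisfy the conditions:
1 + 17
2 + 16
3 + 15
4 + 14
5 + 13
6 + 12
7 + 11
8 + 10
9 + 9

9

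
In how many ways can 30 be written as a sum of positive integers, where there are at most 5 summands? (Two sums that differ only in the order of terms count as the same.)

674

Counting exhaustively, 674 partitions satisfy the conditions.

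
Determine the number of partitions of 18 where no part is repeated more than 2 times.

135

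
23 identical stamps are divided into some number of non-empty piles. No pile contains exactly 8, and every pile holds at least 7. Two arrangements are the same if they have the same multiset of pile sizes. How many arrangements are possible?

6

Listing the qualifying partitions of 23:
23
7 + 16
9 + 14
10 + 13
11 + 12
7 + 7 + 9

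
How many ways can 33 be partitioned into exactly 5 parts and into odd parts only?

70

There are too many to list fully; the first 12 (by largest part) are:
29 + 1 + 1 + 1 + 1
27 + 3 + 1 + 1 + 1
25 + 5 + 1 + 1 + 1
25 + 3 + 3 + 1 + 1
23 + 7 + 1 + 1 + 1
23 + 5 + 3 + 1 + 1
23 + 3 + 3 + 3 + 1
21 + 9 + 1 + 1 + 1
21 + 7 + 3 + 1 + 1
21 + 5 + 5 + 1 + 1
21 + 5 + 3 + 3 + 1
21 + 3 + 3 + 3 + 3
…and 58 more, for 70 total.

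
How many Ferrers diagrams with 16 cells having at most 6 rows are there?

There are 136 such partitions.

136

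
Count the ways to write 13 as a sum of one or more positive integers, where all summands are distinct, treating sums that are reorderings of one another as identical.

Enumerating:
13
12,1
11,2
10,3
10,2,1
9,4
9,3,1
8,5
8,4,1
8,3,2
7,6
7,5,1
7,4,2
7,3,2,1
6,5,2
6,4,3
6,4,2,1
5,4,3,1

18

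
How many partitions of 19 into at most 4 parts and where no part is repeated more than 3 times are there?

94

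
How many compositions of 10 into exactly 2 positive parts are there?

9

By stars and bars with positive parts, the count is C(9,1) = 9.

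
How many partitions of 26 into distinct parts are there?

Direct enumeration gives 165 partitions.

165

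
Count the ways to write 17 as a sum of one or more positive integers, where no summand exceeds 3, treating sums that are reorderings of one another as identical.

A partial list (first 12 by largest part):
3,3,3,3,3,2
3,3,3,3,3,1,1
3,3,3,3,2,2,1
3,3,3,3,2,1,1,1
3,3,3,3,1,1,1,1,1
3,3,3,2,2,2,2
3,3,3,2,2,2,1,1
3,3,3,2,2,1,1,1,1
3,3,3,2,1,1,1,1,1,1
3,3,3,1,1,1,1,1,1,1,1
3,3,2,2,2,2,2,1
3,3,2,2,2,2,1,1,1
…and 21 more, for 33 total.

33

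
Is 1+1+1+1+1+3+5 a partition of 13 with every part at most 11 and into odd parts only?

The parts sum to 13, and the condition 'no summand exceeds 11' holds; the condition 'every summand is odd' holds.

Yes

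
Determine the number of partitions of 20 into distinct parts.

A partial list (first 12 by largest part):
20
19,1
18,2
17,3
17,2,1
16,4
16,3,1
15,5
15,4,1
15,3,2
14,6
14,5,1
…and 52 more, for 64 total.

64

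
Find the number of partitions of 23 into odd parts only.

Enumerating by decreasing first part gives 104 partitions in all.

104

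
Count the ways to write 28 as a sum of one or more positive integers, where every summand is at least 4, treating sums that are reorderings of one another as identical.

Systematic enumeration (by largest part, then next-largest, …) yields 100.

100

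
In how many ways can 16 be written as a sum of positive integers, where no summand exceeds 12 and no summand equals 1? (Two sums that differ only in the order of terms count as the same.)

52

A partial list (first 12 by largest part):
12+4
12+2+2
11+5
11+3+2
10+6
10+4+2
10+3+3
10+2+2+2
9+7
9+5+2
9+4+3
9+3+2+2
…and 40 more, for 52 total.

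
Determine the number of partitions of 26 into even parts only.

101

Counting exhaustively, 101 partitions satisfy the conditions.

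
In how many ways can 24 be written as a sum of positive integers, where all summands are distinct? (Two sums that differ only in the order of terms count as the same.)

122

There are 122 such partitions.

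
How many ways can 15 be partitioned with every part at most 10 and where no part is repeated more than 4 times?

115

Counting exhaustively, 115 partitions satisfy the conditions.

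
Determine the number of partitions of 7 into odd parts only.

The partitions of 7 that satisfy the conditions:
7
5+1+1
3+3+1
3+1+1+1+1
1+1+1+1+1+1+1
That's 5 in total.

5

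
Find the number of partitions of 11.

There are too many to list fully; the first 12 (by largest part) are:
11
10,1
9,2
9,1,1
8,3
8,2,1
8,1,1,1
7,4
7,3,1
7,2,2
7,2,1,1
7,1,1,1,1
…and 44 more, for 56 total.

56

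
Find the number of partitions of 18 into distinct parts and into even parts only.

8

Listing the qualifying partitions of 18:
18
16+2
14+4
12+6
12+4+2
10+8
10+6+2
8+6+4
That's 8 in total.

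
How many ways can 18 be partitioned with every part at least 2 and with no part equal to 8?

76

A full systematic count gives 76.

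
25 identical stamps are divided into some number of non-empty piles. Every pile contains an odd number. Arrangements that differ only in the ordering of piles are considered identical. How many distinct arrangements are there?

Counting exhaustively, 142 partitions satisfy the conditions.

142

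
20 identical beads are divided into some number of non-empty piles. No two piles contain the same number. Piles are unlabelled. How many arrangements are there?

64

A partial list (first 12 by largest part):
20
19,1
18,2
17,3
17,2,1
16,4
16,3,1
15,5
15,4,1
15,3,2
14,6
14,5,1
…and 52 more, for 64 total.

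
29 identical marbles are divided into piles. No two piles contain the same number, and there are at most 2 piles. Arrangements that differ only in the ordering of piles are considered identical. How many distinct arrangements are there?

15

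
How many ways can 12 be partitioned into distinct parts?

15

Listing the qualifying partitions of 12:
12
11, 1
10, 2
9, 3
9, 2, 1
8, 4
8, 3, 1
7, 5
7, 4, 1
7, 3, 2
6, 5, 1
6, 4, 2
6, 3, 2, 1
5, 4, 3
5, 4, 2, 1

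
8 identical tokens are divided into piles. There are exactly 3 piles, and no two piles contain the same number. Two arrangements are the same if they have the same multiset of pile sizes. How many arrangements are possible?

2

The partitions of 8 that satisfy the conditions:
5,2,1
4,3,1
Counting gives 2.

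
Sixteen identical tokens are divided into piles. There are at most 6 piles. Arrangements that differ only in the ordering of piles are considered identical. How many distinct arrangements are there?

A full systematic count gives 136.

136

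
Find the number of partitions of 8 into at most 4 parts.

15

Listing the qualifying partitions of 8:
8
1,7
2,6
1,1,6
3,5
1,2,5
1,1,1,5
4,4
1,3,4
2,2,4
1,1,2,4
2,3,3
1,1,3,3
1,2,2,3
2,2,2,2
Counting gives 15.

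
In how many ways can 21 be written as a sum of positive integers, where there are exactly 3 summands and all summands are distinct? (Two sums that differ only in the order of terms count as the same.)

27

A partial list (first 12 by largest part):
18 + 2 + 1
17 + 3 + 1
16 + 4 + 1
16 + 3 + 2
15 + 5 + 1
15 + 4 + 2
14 + 6 + 1
14 + 5 + 2
14 + 4 + 3
13 + 7 + 1
13 + 6 + 2
13 + 5 + 3
…and 15 more, for 27 total.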